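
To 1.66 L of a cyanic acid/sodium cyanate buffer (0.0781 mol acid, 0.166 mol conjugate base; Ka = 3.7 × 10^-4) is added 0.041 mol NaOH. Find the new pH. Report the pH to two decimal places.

After neutralization: n(HOCN) = 0.0371 mol, n(OCN-) = 0.207 mol.
pKa = −log(3.7 × 10^-4) = 3.432
Henderson–Hasselbalch with mole ratio 0.207/0.0371: pH = 3.432 + (+0.747)

pH = 4.18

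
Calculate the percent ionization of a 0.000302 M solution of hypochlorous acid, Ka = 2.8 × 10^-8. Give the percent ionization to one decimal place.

HOCl ⇌ OCl- + H+; let x = [H+] at equilibrium.
x ≈ √(Ka·C₀) = √(2.8 × 10^-8 × 0.000302) = 2.91 × 10^-6 M
% ionization = x/C₀ × 100% = 2.91 × 10^-6/0.000302 × 100% = 1.0%

1.0%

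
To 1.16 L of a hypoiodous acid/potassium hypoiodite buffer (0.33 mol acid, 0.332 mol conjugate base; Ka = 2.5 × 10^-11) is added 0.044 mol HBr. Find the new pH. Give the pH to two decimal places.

Added H+ converts OI- to HOI: HOI → 0.374 mol, OI- → 0.288 mol.
pKa = −log(2.5 × 10^-11) = 10.602
pH = pKa + log(n_OI-/n_HOI) = 10.602 + log(0.288/0.374) = 10.602 + (-0.113)

pH = 10.49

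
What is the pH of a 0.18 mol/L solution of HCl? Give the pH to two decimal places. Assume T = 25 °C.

pH = 0.74

HCl is a strong acid and dissociates completely, so [H+] = 0.18 M.
pH = -log(0.18) = 0.74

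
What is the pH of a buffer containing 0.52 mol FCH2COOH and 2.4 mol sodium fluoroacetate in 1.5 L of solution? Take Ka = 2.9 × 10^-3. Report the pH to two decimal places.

pH = 3.20

pKa = −log(2.9 × 10^-3) = 2.538
pH = pKa + log([A⁻]/[HA]) = 2.538 + log(2.4/0.52)
pH = 2.538 + (+0.664) = 3.20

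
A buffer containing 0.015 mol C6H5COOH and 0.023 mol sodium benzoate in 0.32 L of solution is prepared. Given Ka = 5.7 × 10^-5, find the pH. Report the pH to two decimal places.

pKa = −log(5.7 × 10^-5) = 4.244
Henderson–Hasselbalch: pH = pKa + log([C6H5COO-]/[C6H5COOH]) = 4.244 + log(0.023/0.015)
pH = 4.244 + (+0.186) = 4.43

pH = 4.43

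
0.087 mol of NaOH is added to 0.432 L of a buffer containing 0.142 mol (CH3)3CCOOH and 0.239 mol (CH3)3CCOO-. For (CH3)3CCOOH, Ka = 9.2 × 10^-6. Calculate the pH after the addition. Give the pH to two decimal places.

pH = 5.81

OH- converts (CH3)3CCOOH to (CH3)3CCOO-: (CH3)3CCOOH → 0.055 mol, (CH3)3CCOO- → 0.326 mol.
pKa = −log(9.2 × 10^-6) = 5.036
Henderson–Hasselbalch with mole ratio 0.326/0.055: pH = 5.036 + (+0.773)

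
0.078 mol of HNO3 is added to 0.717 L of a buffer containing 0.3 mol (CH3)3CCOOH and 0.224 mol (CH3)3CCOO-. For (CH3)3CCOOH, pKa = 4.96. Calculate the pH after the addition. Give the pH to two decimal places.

After neutralization: n((CH3)3CCOOH) = 0.378 mol, n((CH3)3CCOO-) = 0.146 mol.
Henderson–Hasselbalch with mole ratio 0.146/0.378: pH = 4.96 + (-0.413)

pH = 4.55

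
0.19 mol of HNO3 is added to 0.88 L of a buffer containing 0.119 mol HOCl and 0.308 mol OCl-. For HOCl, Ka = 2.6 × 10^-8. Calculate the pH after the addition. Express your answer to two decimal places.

Added H+ converts OCl- to HOCl: HOCl → 0.309 mol, OCl- → 0.118 mol.
pKa = −log(2.6 × 10^-8) = 7.585
pH = pKa + log(n_OCl-/n_HOCl) = 7.585 + log(0.118/0.309) = 7.585 + (-0.418)

pH = 7.17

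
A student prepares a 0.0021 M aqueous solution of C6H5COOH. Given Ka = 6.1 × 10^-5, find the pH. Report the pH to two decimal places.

pH = 3.48

C6H5COOH ⇌ C6H5COO- + H+
From the ICE table, Ka = x²/(0.0021 − x) = 6.1 × 10^-5.
x is not negligible relative to C₀; solve x² + 6.1e-05·x − 1.28e-07 = 0.
x = [−6.1e-05 + √(6.1e-05² + 5.12e-07)]/2 = 3.29 × 10^-4 M
pH = −log(3.29 × 10^-4) = 3.48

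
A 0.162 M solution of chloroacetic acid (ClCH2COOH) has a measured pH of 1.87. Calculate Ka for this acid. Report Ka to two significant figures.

Ka = 1.2 × 10^-3

[H+] = 10^(-1.87) = 1.35 × 10^-2 M
At equilibrium [HA] = 0.162 − 1.35 × 10^-2 = 1.48 × 10^-1 M
Ka = [H+][A-]/[HA] = (1.35 × 10^-2)² / 1.48 × 10^-1 = 1.2 × 10^-3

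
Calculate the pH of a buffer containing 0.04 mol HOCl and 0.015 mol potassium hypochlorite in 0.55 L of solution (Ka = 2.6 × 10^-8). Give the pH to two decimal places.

pKa = −log(2.6 × 10^-8) = 7.585
Henderson–Hasselbalch: pH = pKa + log([OCl-]/[HOCl]) = 7.585 + log(0.015/0.04)
pH = 7.585 + (-0.426) = 7.16

pH = 7.16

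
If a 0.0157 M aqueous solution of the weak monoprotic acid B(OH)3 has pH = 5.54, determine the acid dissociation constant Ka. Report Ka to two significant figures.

[H+] = 10^(-5.54) = 2.88 × 10^-6 M
At equilibrium [HA] = 0.0157 − 2.88 × 10^-6 = 1.57 × 10^-2 M
Ka = [H+][A-]/[HA] = (2.88 × 10^-6)² / 1.57 × 10^-2 = 5.3 × 10^-10

Ka = 5.3 × 10^-10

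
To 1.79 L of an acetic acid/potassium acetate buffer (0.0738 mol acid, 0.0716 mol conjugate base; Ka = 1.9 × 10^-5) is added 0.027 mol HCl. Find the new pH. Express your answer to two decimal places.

Added H+ converts CH3COO- to CH3COOH: CH3COOH → 0.101 mol, CH3COO- → 0.0446 mol.
pKa = −log(1.9 × 10^-5) = 4.721
pH = pKa + log([A⁻]/[HA]) = 4.721 + log(0.0446/0.101) = 4.721 -0.355

pH = 4.37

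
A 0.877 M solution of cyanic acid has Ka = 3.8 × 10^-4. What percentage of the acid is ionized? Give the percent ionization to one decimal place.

2.1%

HOCN ⇌ OCN- + H+; let x = [H+] at equilibrium.
x ≈ √(Ka·C₀) = √(3.8 × 10^-4 × 0.877) = 1.83 × 10^-2 M
% ionization = x/C₀ × 100% = 1.83 × 10^-2/0.877 × 100% = 2.1%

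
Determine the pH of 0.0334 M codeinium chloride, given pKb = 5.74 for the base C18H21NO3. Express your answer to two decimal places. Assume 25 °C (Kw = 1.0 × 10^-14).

C18H22NO3+ is the conjugate acid of the weak base C18H21NO3.
Kb = 10^(−5.74) = 1.82 × 10^-6
Ka = Kw/Kb = 1.0×10^-14 / 1.82 × 10^-6 = 5.49 × 10^-9
Ka = x²/(0.0334 − x) = 5.49 × 10^-9
Neglecting x in the denominator: x = √(5.49 × 10^-9 × 0.0334) = 1.35 × 10^-5 M
pH = −log[H+] = −log(1.35 × 10^-5) = 4.87

pH = 4.87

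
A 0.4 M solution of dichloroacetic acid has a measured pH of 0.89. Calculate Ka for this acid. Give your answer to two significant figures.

Ka = 6.1 × 10^-2

[H+] = 10^(-0.89) = 1.29 × 10^-1 M
At equilibrium [HA] = 0.4 − 1.29 × 10^-1 = 2.71 × 10^-1 M
Ka = [H+][A-]/[HA] = (1.29 × 10^-1)² / 2.71 × 10^-1 = 6.1 × 10^-2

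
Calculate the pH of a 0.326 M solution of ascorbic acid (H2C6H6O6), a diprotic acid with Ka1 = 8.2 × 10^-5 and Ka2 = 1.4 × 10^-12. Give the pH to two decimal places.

pH = 2.29

Ka1 ≫ Ka2, so treat the first dissociation as the only significant source of H+.
Ka1 = x²/(0.326 − x) = 8.2 × 10^-5
x ≈ √(8.2 × 10^-5 × 0.326) = 5.17 × 10^-3 M
pH = −log(5.17 × 10^-3) = 2.29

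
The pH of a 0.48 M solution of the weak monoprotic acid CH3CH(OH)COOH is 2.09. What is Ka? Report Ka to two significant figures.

Ka = 1.4 × 10^-4

[H+] = 10^(-2.09) = 8.13 × 10^-3 M
At equilibrium [HA] = 0.48 − 8.13 × 10^-3 = 4.72 × 10^-1 M
Ka = [H+][A-]/[HA] = (8.13 × 10^-3)² / 4.72 × 10^-1 = 1.4 × 10^-4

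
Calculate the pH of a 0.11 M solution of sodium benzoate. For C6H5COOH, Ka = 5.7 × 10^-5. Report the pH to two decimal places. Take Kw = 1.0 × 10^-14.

pH = 8.64

C6H5COO- is the conjugate base of the weak acid C6H5COOH.
Kb = Kw/Ka = 1.0×10^-14 / 5.7 × 10^-5 = 1.75 × 10^-10
Kb = [OH-]²/(0.11 − [OH-]) = 1.75 × 10^-10
Assume [OH-] ≪ 0.11: [OH-] ≈ √(1.75 × 10^-10 × 0.11) = 4.39 × 10^-6 M
pOH = 5.36, so pH = 14.00 − pOH = 8.64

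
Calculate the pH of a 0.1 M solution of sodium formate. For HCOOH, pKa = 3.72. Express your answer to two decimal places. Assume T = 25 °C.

HCOO- is the conjugate base of the weak acid HCOOH.
Ka = 10^(−3.72) = 1.91 × 10^-4
Kb = Kw/Ka = 1.0×10^-14 / 1.91 × 10^-4 = 5.24 × 10^-11
Kb = x²/(0.1 − x) = 5.24 × 10^-11
Neglecting x in the denominator: x = √(5.24 × 10^-11 × 0.1) = 2.29 × 10^-6 M
Check: 0.0023% ionized — well under 5%, approximation valid.
pOH = −log(2.29 × 10^-6) = 5.64; pH = 14.00 − 5.64 = 8.36

pH = 8.36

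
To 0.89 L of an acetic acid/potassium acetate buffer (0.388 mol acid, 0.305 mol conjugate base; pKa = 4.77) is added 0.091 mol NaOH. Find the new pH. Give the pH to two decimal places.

OH- converts CH3COOH to CH3COO-: CH3COOH → 0.297 mol, CH3COO- → 0.396 mol.
Henderson–Hasselbalch with mole ratio 0.396/0.297: pH = 4.77 + (+0.125)

pH = 4.89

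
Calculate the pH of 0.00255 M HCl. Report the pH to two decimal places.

HCl is a strong acid and dissociates completely, so [H+] = 0.00255 M.
pH = -log(0.00255) = 2.59

pH = 2.59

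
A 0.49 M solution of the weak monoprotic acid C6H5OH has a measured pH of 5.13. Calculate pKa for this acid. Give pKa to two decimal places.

pKa = 9.95

[H+] = 10^(-5.13) = 7.41 × 10^-6 M
At equilibrium [HA] = 0.49 − 7.41 × 10^-6 = 4.90 × 10^-1 M
Ka = [H+][A-]/[HA] = (7.41 × 10^-6)² / 4.90 × 10^-1 = 1.12 × 10^-10
pKa = -log(1.12 × 10^-10) = 9.95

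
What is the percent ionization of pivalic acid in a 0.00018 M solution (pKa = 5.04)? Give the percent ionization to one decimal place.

(CH3)3CCOOH ⇌ (CH3)3CCOO- + H+; let x = [H+] at equilibrium.
Ka = 10^(−5.04) = 9.12 × 10^-6
Solve x² + 9.12e-06x − 1.64e-09 = 0 → x = 3.62 × 10^-5 M
Fraction ionized = 3.62 × 10^-5 / 0.00018 = 0.2011 → 20.1%

20.1%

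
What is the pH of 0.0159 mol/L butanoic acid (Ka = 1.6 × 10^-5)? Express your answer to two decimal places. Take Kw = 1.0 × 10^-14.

CH3(CH2)2COOH ⇌ CH3(CH2)2COO- + H+
Ka = x²/(0.0159 − x) = 1.6 × 10^-5
Assume x ≪ 0.0159: x ≈ √(1.6 × 10^-5 × 0.0159) = 5.04 × 10^-4 M
pH = −log[H+] = −log(5.04 × 10^-4) = 3.30

pH = 3.30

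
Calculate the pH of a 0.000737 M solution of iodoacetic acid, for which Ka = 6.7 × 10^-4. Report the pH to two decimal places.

ICH2COOH ⇌ ICH2COO- + H+
From the ICE table, Ka = [H+]²/(0.000737 − [H+]) = 6.7 × 10^-4.
[H+] is not negligible relative to C₀; solve [H+]² + 0.00067·[H+] − 4.94e-07 = 0.
[H+] = (−Ka + √(Ka² + 4·Ka·C₀))/2 = 4.43 × 10^-4 M
pH = −log[H+] = −log(4.43 × 10^-4) = 3.35

pH = 3.35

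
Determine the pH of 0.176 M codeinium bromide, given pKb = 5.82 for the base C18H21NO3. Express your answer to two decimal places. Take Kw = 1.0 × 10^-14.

C18H22NO3+ is the conjugate acid of the weak base C18H21NO3.
Kb = 10^(−5.82) = 1.51 × 10^-6
Ka = Kw/Kb = 1.0×10^-14 / 1.51 × 10^-6 = 6.62 × 10^-9
Ka = [H+]²/(0.176 − [H+]) = 6.62 × 10^-9
Assume [H+] ≪ 0.176: [H+] ≈ √(6.62 × 10^-9 × 0.176) = 3.41 × 10^-5 M
pH = −log[H+] = −log(3.41 × 10^-5) = 4.47

pH = 4.47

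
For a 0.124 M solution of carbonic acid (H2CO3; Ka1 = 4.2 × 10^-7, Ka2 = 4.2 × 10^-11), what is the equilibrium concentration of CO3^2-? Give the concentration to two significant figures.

First ionization gives [H+] ≈ [HCO3-] = 2.28 × 10^-4 M.
Second step: Ka2 = [H+][CO3^2-]/[HCO3-] ≈ [CO3^2-] (since [H+] ≈ [HCO3-]).
So [CO3^2-] ≈ Ka2.

4.2 × 10^-11 M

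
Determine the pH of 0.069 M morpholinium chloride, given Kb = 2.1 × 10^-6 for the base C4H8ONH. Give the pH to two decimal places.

C4H8ONH2+ is the conjugate acid of the weak base C4H8ONH.
Ka = Kw/Kb = 1.0×10^-14 / 2.1 × 10^-6 = 4.76 × 10^-9
From the ICE table, Ka = [H+]²/(0.069 − [H+]) = 4.76 × 10^-9.
Assume [H+] ≪ 0.069: [H+] ≈ √(4.76 × 10^-9 × 0.069) = 1.81 × 10^-5 M
([H+]/C₀ = 0.026% < 5%, so the approximation holds.)
pH = −log[H+] = −log(1.81 × 10^-5) = 4.74

pH = 4.74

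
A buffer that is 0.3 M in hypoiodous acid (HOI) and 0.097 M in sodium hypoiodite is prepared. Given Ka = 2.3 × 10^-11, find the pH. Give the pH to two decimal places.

pH = 10.15

pKa = −log(2.3 × 10^-11) = 10.638
pH = pKa + log([A⁻]/[HA]) = 10.638 + log(0.097/0.3)
pH = 10.638 + (-0.490) = 10.15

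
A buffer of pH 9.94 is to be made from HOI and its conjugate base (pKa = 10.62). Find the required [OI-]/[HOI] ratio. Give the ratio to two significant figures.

pH = pKa + log(r) ⇒ log(r) = 9.94 − 10.62 = -0.68
r = [OI-]/[HOI] = 10^(-0.68) = 0.209

ratio = 0.21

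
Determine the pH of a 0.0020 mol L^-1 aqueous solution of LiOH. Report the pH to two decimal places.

LiOH is a strong base; [OH-] = 0.002 M.
pOH = -log(0.002) = 2.70
pH = 14.00 - 2.70 = 11.30

pH = 11.30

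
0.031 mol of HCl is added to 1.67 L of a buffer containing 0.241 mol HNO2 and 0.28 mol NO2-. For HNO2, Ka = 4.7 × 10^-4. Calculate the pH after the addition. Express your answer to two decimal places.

Added H+ converts NO2- to HNO2: HNO2 → 0.272 mol, NO2- → 0.249 mol.
pKa = −log(4.7 × 10^-4) = 3.328
pH = pKa + log(n_NO2-/n_HNO2) = 3.328 + log(0.249/0.272) = 3.328 + (-0.038)

pH = 3.29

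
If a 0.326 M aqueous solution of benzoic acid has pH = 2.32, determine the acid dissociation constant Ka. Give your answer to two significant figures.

Ka = 7.1 × 10^-5

[H+] = 10^(-2.32) = 4.79 × 10^-3 M
At equilibrium [HA] = 0.326 − 4.79 × 10^-3 = 3.21 × 10^-1 M
Ka = [H+][A-]/[HA] = (4.79 × 10^-3)² / 3.21 × 10^-1 = 7.1 × 10^-5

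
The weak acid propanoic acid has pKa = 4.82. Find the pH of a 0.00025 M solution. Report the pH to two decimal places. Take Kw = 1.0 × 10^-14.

pH = 4.26

CH3CH2COOH ⇌ CH3CH2COO- + H+
Ka = 10^(−4.82) = 1.51 × 10^-5
Ka = x²/(0.00025 − x) = 1.51 × 10^-5
x is not negligible relative to C₀; solve x² + 1.51e-05·x − 3.77e-09 = 0.
x = [−1.51e-05 + √(1.51e-05² + 1.51e-08)]/2 = 5.44 × 10^-5 M
pH = −log[H+] = −log(5.44 × 10^-5) = 4.26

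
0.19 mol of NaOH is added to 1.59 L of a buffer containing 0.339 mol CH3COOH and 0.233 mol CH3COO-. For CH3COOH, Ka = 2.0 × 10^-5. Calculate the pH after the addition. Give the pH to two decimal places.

pH = 5.15

After neutralization: n(CH3COOH) = 0.149 mol, n(CH3COO-) = 0.423 mol.
pKa = −log(2.0 × 10^-5) = 4.699
Henderson–Hasselbalch with mole ratio 0.423/0.149: pH = 4.699 + (+0.453)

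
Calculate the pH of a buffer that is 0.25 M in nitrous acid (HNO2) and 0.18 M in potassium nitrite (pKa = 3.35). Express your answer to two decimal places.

pH = pKa + log([A⁻]/[HA]) = 3.35 + log(0.18/0.25)
pH = 3.35 + (-0.143) = 3.21

pH = 3.21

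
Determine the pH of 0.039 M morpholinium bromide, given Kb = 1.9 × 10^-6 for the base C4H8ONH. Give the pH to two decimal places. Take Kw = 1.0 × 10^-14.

C4H8ONH2+ is the conjugate acid of the weak base C4H8ONH.
Ka = Kw/Kb = 1.0×10^-14 / 1.9 × 10^-6 = 5.26 × 10^-9
From the ICE table, Ka = [H+]²/(0.039 − [H+]) = 5.26 × 10^-9.
Assume [H+] ≪ 0.039: [H+] ≈ √(5.26 × 10^-9 × 0.039) = 1.43 × 10^-5 M
Check: 0.037% ionized — well under 5%, approximation valid.
pH = −log[H+] = −log(1.43 × 10^-5) = 4.84

pH = 4.84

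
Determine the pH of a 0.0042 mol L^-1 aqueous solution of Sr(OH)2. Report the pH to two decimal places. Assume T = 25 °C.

Sr(OH)2 is a strong base (each formula unit releases 2 OH-); [OH-] = 0.0084 M.
pOH = -log(0.0084) = 2.08
pH = 14.00 - 2.08 = 11.92

pH = 11.92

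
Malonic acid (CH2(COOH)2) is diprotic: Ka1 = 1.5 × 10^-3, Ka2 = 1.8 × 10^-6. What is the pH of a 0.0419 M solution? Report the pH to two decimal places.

pH = 2.14

Ka1 ≫ Ka2, so treat the first dissociation as the only significant source of H+.
Ka1 = x²/(0.0419 − x) = 1.5 × 10^-3
Solving the quadratic: x = (−Ka1 + √(Ka1² + 4·Ka1·C₀))/2 = 7.21 × 10^-3 M
pH = −log(7.21 × 10^-3) = 2.14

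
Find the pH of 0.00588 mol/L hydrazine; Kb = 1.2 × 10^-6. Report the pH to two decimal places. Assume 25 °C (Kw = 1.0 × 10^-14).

pH = 9.92

N2H4 + H2O ⇌ N2H5+ + OH-
Kb = [OH-]²/(0.00588 − [OH-]) = 1.2 × 10^-6
Neglecting [OH-] in the denominator: [OH-] = √(1.2 × 10^-6 × 0.00588) = 8.40 × 10^-5 M
Check: 1.4% ionized — well under 5%, approximation valid.
pOH = 4.08, so pH = 14.00 − pOH = 9.92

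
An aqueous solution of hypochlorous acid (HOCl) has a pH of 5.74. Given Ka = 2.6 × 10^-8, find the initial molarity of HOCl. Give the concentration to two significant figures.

[H+] = 10^(-5.74) = 1.82 × 10^-6 M = x
Ka = x²/(C₀ − x) ⇒ C₀ = x + x²/Ka
C₀ = 1.82 × 10^-6 + (1.82 × 10^-6)²/(2.6 × 10^-8) = 1.29 × 10^-4 M

C₀ = 1.3 × 10^-4 M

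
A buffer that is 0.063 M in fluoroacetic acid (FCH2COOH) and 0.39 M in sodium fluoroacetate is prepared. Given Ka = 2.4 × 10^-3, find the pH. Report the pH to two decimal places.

pKa = −log(2.4 × 10^-3) = 2.620
pH = pKa + log([A⁻]/[HA]) = 2.620 + log(0.39/0.063)
pH = 2.620 + (+0.792) = 3.41

pH = 3.41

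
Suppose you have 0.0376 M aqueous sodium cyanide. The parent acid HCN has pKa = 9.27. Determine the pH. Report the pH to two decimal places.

CN- is the conjugate base of the weak acid HCN.
Ka = 10^(−9.27) = 5.37 × 10^-10
Kb = Kw/Ka = 1.0×10^-14 / 5.37 × 10^-10 = 1.86 × 10^-5
Kb = x²/(0.0376 − x) = 1.86 × 10^-5
Assume x ≪ 0.0376: x ≈ √(1.86 × 10^-5 × 0.0376) = 8.36 × 10^-4 M
Check: 2.2% ionized — well under 5%, approximation valid.
pOH = −log(8.36 × 10^-4) = 3.08; pH = 14.00 − 3.08 = 10.92

pH = 10.92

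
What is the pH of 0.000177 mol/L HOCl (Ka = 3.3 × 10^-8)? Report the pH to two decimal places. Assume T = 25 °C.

HOCl ⇌ OCl- + H+
From the ICE table, Ka = x²/(0.000177 − x) = 3.3 × 10^-8.
Since Ka ≪ C₀, x ≈ √(Ka·C₀) = 2.42 × 10^-6 M.
pH = −log[H+] = −log(2.42 × 10^-6) = 5.62

pH = 5.62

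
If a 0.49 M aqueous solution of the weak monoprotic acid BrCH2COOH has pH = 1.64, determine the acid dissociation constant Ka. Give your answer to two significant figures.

Ka = 1.1 × 10^-3

[H+] = 10^(-1.64) = 2.29 × 10^-2 M
At equilibrium [HA] = 0.49 − 2.29 × 10^-2 = 4.67 × 10^-1 M
Ka = [H+][A-]/[HA] = (2.29 × 10^-2)² / 4.67 × 10^-1 = 1.1 × 10^-3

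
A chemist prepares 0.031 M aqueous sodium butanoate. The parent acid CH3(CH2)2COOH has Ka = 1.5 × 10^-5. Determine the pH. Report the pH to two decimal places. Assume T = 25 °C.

pH = 8.66

CH3(CH2)2COO- is the conjugate base of the weak acid CH3(CH2)2COOH.
Kb = Kw/Ka = 1.0×10^-14 / 1.5 × 10^-5 = 6.67 × 10^-10
From the ICE table, Kb = [OH-]²/(0.031 − [OH-]) = 6.67 × 10^-10.
Assume [OH-] ≪ 0.031: [OH-] ≈ √(6.67 × 10^-10 × 0.031) = 4.55 × 10^-6 M
Check: 0.015% ionized — well under 5%, approximation valid.
pOH = 5.34, so pH = 14.00 − pOH = 8.66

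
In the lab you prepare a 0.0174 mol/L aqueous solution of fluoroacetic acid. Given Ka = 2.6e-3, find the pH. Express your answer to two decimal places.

pH = 2.26

FCH2COOH ⇌ FCH2COO- + H+
Ka = x²/(0.0174 − x) = 2.6 × 10^-3
Here C₀/Ka ≈ 6.69, so the small-x approximation fails. Use the quadratic:
x = [−0.0026 + √(0.0026² + 0.000181)]/2 = 5.55 × 10^-3 M
pH = −log[H+] = −log(5.55 × 10^-3) = 2.26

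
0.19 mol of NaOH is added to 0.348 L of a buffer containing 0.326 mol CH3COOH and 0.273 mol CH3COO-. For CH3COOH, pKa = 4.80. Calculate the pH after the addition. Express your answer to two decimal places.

pH = 5.33

After neutralization: n(CH3COOH) = 0.136 mol, n(CH3COO-) = 0.463 mol.
pH = pKa + log(n_CH3COO-/n_CH3COOH) = 4.80 + log(0.463/0.136) = 4.80 + (+0.532)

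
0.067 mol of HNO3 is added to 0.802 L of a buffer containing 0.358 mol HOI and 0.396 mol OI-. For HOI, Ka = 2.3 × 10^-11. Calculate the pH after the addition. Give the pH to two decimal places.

pH = 10.53

Added H+ converts OI- to HOI: HOI → 0.425 mol, OI- → 0.329 mol.
pKa = −log(2.3 × 10^-11) = 10.638
pH = pKa + log(n_OI-/n_HOI) = 10.638 + log(0.329/0.425) = 10.638 + (-0.111)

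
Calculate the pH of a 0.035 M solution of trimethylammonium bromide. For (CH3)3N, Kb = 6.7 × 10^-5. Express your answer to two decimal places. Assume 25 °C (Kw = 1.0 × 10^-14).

pH = 5.64

(CH3)3NH+ is the conjugate acid of the weak base (CH3)3N.
Ka = Kw/Kb = 1.0×10^-14 / 6.7 × 10^-5 = 1.49 × 10^-10
Ka = [H+]²/(0.035 − [H+]) = 1.49 × 10^-10
Since Ka ≪ C₀, [H+] ≈ √(Ka·C₀) = 2.28 × 10^-6 M.
([H+]/C₀ = 0.0065% < 5%, so the approximation holds.)
pH = −log(2.28 × 10^-6) = 5.64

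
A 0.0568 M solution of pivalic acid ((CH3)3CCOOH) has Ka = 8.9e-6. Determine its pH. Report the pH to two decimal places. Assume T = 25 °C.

pH = 3.15

(CH3)3CCOOH ⇌ (CH3)3CCOO- + H+
Ka = [H+]²/(0.0568 − [H+]) = 8.9 × 10^-6
Assume [H+] ≪ 0.0568: [H+] ≈ √(8.9 × 10^-6 × 0.0568) = 7.11 × 10^-4 M
Check: 1.3% ionized — well under 5%, approximation valid.
pH = −log[H+] = −log(7.11 × 10^-4) = 3.15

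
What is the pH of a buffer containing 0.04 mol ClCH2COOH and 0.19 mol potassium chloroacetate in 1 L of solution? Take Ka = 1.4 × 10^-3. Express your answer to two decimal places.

pH = 3.53

pKa = −log(1.4 × 10^-3) = 2.854
Using pH = pKa + log([base]/[acid]) with [base]/[acid] = 0.19/0.04:
pH = 2.854 + (+0.677) = 3.53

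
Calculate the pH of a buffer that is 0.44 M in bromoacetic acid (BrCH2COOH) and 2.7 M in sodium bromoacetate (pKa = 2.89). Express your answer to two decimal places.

Using pH = pKa + log([base]/[acid]) with [base]/[acid] = 2.7/0.44:
pH = 2.89 + (+0.788) = 3.68

pH = 3.68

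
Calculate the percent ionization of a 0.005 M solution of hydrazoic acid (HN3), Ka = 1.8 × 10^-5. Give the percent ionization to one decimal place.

5.8%

HN3 ⇌ N3- + H+; let x = [H+] at equilibrium.
Solve x² + 1.8e-05x − 9e-08 = 0 → x = 2.91 × 10^-4 M
% ionization = x/C₀ × 100% = 2.91 × 10^-4/0.005 × 100% = 5.8%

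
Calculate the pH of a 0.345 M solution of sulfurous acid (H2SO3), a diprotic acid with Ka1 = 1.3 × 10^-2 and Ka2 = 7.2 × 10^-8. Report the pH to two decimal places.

Ka1 ≫ Ka2, so treat the first dissociation as the only significant source of H+.
Ka1 = x²/(0.345 − x) = 1.3 × 10^-2
Solving the quadratic: x = (−Ka1 + √(Ka1² + 4·Ka1·C₀))/2 = 6.08 × 10^-2 M
pH = −log(6.08 × 10^-2) = 1.22

pH = 1.22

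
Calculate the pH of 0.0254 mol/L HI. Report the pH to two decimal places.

HI is a strong acid and dissociates completely, so [H+] = 0.0254 M.
pH = -log(0.0254) = 1.60

pH = 1.60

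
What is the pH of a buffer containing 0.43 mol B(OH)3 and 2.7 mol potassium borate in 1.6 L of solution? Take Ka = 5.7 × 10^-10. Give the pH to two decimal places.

pKa = −log(5.7 × 10^-10) = 9.244
Henderson–Hasselbalch: pH = pKa + log([B(OH)4-]/[B(OH)3]) = 9.244 + log(2.7/0.43)
pH = 9.244 + (+0.798) = 10.04

pH = 10.04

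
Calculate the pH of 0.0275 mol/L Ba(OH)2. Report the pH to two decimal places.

Ba(OH)2 is a strong base (each formula unit releases 2 OH-); [OH-] = 0.055 M.
pOH = -log(0.055) = 1.26
pH = 14.00 - 1.26 = 12.74

pH = 12.74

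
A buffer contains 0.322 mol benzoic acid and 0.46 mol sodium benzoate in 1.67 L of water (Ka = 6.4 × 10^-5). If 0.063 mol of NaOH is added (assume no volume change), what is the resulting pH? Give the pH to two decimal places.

pH = 4.50

OH- converts C6H5COOH to C6H5COO-: C6H5COOH → 0.259 mol, C6H5COO- → 0.523 mol.
pKa = −log(6.4 × 10^-5) = 4.194
pH = pKa + log([A⁻]/[HA]) = 4.194 + log(0.523/0.259) = 4.194 +0.305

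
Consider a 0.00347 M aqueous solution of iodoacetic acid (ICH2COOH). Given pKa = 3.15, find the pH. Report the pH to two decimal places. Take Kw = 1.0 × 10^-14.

pH = 2.90

ICH2COOH ⇌ ICH2COO- + H+
Ka = 10^(−3.15) = 7.08 × 10^-4
Ka = [H+]²/(0.00347 − [H+]) = 7.08 × 10^-4
[H+] is not negligible relative to C₀; solve [H+]² + 0.000708·[H+] − 2.46e-06 = 0.
[H+] = (−Ka + √(Ka² + 4·Ka·C₀))/2 = 1.25 × 10^-3 M
pH = −log(1.25 × 10^-3) = 2.90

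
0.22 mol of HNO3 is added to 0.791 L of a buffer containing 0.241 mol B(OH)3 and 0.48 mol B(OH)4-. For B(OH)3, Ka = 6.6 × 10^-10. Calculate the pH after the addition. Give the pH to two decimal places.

pH = 8.93

After neutralization: n(B(OH)3) = 0.461 mol, n(B(OH)4-) = 0.26 mol.
pKa = −log(6.6 × 10^-10) = 9.180
pH = pKa + log([A⁻]/[HA]) = 9.180 + log(0.26/0.461) = 9.180 -0.249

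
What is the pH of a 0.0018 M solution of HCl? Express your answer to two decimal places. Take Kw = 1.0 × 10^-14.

pH = 2.74

HCl is a strong acid and dissociates completely, so [H+] = 0.0018 M.
pH = -log(0.0018) = 2.74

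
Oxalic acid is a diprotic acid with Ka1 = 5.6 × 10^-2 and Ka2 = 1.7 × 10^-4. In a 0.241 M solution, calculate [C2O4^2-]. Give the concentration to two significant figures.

First ionization gives [H+] ≈ [HC2O4-] = 9.15 × 10^-2 M.
Second step: Ka2 = [H+][C2O4^2-]/[HC2O4-] ≈ [C2O4^2-] (since [H+] ≈ [HC2O4-]).
So [C2O4^2-] ≈ Ka2.

1.7 × 10^-4 M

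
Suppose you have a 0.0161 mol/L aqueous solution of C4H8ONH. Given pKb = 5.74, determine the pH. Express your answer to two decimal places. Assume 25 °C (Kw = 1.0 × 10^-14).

C4H8ONH + H2O ⇌ C4H8ONH2+ + OH-
Kb = 10^(−5.74) = 1.82 × 10^-6
From the ICE table, Kb = [OH-]²/(0.0161 − [OH-]) = 1.82 × 10^-6.
Neglecting [OH-] in the denominator: [OH-] = √(1.82 × 10^-6 × 0.0161) = 1.71 × 10^-4 M
pOH = 3.77, so pH = 14.00 − pOH = 10.23

pH = 10.23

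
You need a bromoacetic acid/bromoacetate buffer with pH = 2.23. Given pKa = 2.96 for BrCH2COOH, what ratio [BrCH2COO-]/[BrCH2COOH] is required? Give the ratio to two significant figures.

pH = pKa + log(r) ⇒ log(r) = 2.23 − 2.96 = -0.73
r = [BrCH2COO-]/[BrCH2COOH] = 10^(-0.73) = 0.186

ratio = 0.19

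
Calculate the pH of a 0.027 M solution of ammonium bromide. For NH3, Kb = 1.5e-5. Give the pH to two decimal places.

NH4+ is the conjugate acid of the weak base NH3.
Ka = Kw/Kb = 1.0×10^-14 / 1.5 × 10^-5 = 6.67 × 10^-10
From the ICE table, Ka = [H+]²/(0.027 − [H+]) = 6.67 × 10^-10.
Since Ka ≪ C₀, [H+] ≈ √(Ka·C₀) = 4.24 × 10^-6 M.
pH = −log[H+] = −log(4.24 × 10^-6) = 5.37

pH = 5.37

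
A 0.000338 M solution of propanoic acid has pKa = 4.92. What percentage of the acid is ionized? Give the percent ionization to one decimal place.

CH3CH2COOH ⇌ CH3CH2COO- + H+; let x = [H+] at equilibrium.
Ka = 10^(−4.92) = 1.20 × 10^-5
Ka = x²/(C₀ − x); solving the quadratic gives x = 5.80 × 10^-5 M.
Fraction ionized = 5.80 × 10^-5 / 0.000338 = 0.1716 → 17.2%

17.2%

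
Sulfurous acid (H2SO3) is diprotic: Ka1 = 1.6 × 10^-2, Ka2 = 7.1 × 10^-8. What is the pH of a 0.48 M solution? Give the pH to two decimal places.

Since Ka1 ≫ Ka2, the first ionization dominates [H+].
Ka1 = x²/(0.48 − x) = 1.6 × 10^-2
Solving the quadratic: x = (−Ka1 + √(Ka1² + 4·Ka1·C₀))/2 = 8.00 × 10^-2 M
pH = −log(8.00 × 10^-2) = 1.10

pH = 1.10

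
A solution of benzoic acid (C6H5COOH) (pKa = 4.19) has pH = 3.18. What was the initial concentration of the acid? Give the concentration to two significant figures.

C₀ = 7.4 × 10^-3 M

[H+] = 10^(-3.18) = 6.61 × 10^-4 M = x
Ka = 10^(−4.19) = 6.46 × 10^-5
Ka = x²/(C₀ − x) ⇒ C₀ = x + x²/Ka
C₀ = 6.61 × 10^-4 + (6.61 × 10^-4)²/(6.46 × 10^-5) = 7.42 × 10^-3 M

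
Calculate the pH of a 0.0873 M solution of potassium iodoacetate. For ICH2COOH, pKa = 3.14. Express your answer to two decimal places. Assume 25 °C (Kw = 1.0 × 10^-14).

pH = 8.04

ICH2COO- is the conjugate base of the weak acid ICH2COOH.
Ka = 10^(−3.14) = 7.24 × 10^-4
Kb = Kw/Ka = 1.0×10^-14 / 7.24 × 10^-4 = 1.38 × 10^-11
Kb = [OH-]²/(0.0873 − [OH-]) = 1.38 × 10^-11
Assume [OH-] ≪ 0.0873: [OH-] ≈ √(1.38 × 10^-11 × 0.0873) = 1.10 × 10^-6 M
([OH-]/C₀ = 0.0013% < 5%, so the approximation holds.)
pOH = −log(1.10 × 10^-6) = 5.96; pH = 14.00 − 5.96 = 8.04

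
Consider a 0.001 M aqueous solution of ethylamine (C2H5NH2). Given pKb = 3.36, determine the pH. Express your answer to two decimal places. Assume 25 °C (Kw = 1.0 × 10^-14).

C2H5NH2 + H2O ⇌ C2H5NH3+ + OH-
Kb = 10^(−3.36) = 4.37 × 10^-4
Kb = [OH-]²/(0.001 − [OH-]) = 4.37 × 10^-4
[OH-] is not negligible relative to C₀; solve [OH-]² + 0.000437·[OH-] − 4.37e-07 = 0.
[OH-] = (−Kb + √(Kb² + 4·Kb·C₀))/2 = 4.78 × 10^-4 M
pOH = 3.32, so pH = 14.00 − pOH = 10.68

pH = 10.68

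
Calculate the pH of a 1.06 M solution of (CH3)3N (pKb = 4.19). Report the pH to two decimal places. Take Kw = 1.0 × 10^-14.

pH = 11.92

(CH3)3N + H2O ⇌ (CH3)3NH+ + OH-
Kb = 10^(−4.19) = 6.46 × 10^-5
Kb = [OH-]²/(1.06 − [OH-]) = 6.46 × 10^-5
Neglecting [OH-] in the denominator: [OH-] = √(6.46 × 10^-5 × 1.06) = 8.28 × 10^-3 M
([OH-]/C₀ = 0.78% < 5%, so the approximation holds.)
pOH = 2.08, so pH = 14.00 − pOH = 11.92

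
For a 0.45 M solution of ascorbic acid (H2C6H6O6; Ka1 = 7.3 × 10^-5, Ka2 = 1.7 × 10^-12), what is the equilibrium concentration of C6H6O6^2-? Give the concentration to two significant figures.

1.7 × 10^-12 M

First ionization gives [H+] ≈ [HC6H6O6-] = 5.73 × 10^-3 M.
Second step: Ka2 = [H+][C6H6O6^2-]/[HC6H6O6-] ≈ [C6H6O6^2-] (since [H+] ≈ [HC6H6O6-]).
So [C6H6O6^2-] ≈ Ka2.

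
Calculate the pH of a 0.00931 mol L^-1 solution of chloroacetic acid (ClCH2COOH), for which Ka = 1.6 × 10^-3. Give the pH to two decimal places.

ClCH2COOH ⇌ ClCH2COO- + H+
Let x = [H+] at equilibrium. Ka = x²/(0.00931 − x).
The 5% rule fails; solving x² + Ka·x − Ka·C₀ = 0 exactly:
x = (−Ka + √(Ka² + 4·Ka·C₀))/2 = 3.14 × 10^-3 M
pH = −log(3.14 × 10^-3) = 2.50

pH = 2.50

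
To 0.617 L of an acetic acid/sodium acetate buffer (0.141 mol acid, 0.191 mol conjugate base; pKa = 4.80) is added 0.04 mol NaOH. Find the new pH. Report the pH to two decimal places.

pH = 5.16

After neutralization: n(CH3COOH) = 0.101 mol, n(CH3COO-) = 0.231 mol.
Henderson–Hasselbalch with mole ratio 0.231/0.101: pH = 4.80 + (+0.359)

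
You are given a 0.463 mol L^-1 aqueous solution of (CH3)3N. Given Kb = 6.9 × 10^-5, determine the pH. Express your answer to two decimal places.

(CH3)3N + H2O ⇌ (CH3)3NH+ + OH-
Kb = [OH-]²/(0.463 − [OH-]) = 6.9 × 10^-5
Assume [OH-] ≪ 0.463: [OH-] ≈ √(6.9 × 10^-5 × 0.463) = 5.65 × 10^-3 M
pOH = 2.25, so pH = 14.00 − pOH = 11.75

pH = 11.75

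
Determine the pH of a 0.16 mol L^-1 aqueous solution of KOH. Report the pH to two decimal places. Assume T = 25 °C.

KOH is a strong base; [OH-] = 0.16 M.
pOH = -log(0.16) = 0.80
pH = 14.00 - 0.80 = 13.20

pH = 13.20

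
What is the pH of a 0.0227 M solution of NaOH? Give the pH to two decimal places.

pH = 12.36

NaOH is a strong base; [OH-] = 0.0227 M.
pOH = -log(0.0227) = 1.64
pH = 14.00 - 1.64 = 12.36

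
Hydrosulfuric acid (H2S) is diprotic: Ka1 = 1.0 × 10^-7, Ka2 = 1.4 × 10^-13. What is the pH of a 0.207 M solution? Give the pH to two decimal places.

pH = 3.84

Ka1 ≫ Ka2, so treat the first dissociation as the only significant source of H+.
Ka1 = x²/(0.207 − x) = 1.0 × 10^-7
x ≈ √(1.0 × 10^-7 × 0.207) = 1.44 × 10^-4 M
pH = −log(1.44 × 10^-4) = 3.84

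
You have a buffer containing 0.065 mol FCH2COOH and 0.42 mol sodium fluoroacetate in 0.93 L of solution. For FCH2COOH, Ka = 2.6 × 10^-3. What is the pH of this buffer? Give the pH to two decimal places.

pKa = −log(2.6 × 10^-3) = 2.585
Henderson–Hasselbalch: pH = pKa + log([FCH2COO-]/[FCH2COOH]) = 2.585 + log(0.42/0.065)
pH = 2.585 + (+0.810) = 3.40

pH = 3.40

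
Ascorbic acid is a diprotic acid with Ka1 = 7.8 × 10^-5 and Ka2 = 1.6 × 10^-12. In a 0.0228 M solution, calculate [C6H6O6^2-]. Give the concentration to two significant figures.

1.6 × 10^-12 M

First ionization gives [H+] ≈ [HC6H6O6-] = 1.30 × 10^-3 M.
Second step: Ka2 = [H+][C6H6O6^2-]/[HC6H6O6-] ≈ [C6H6O6^2-] (since [H+] ≈ [HC6H6O6-]).
So [C6H6O6^2-] ≈ Ka2.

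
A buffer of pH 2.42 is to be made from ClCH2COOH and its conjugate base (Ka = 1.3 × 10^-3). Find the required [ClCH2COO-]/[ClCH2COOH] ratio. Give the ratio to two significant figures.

ratio = 0.34

pKa = -log(1.3 × 10^-3) = 2.886
pH = pKa + log(r) ⇒ log(r) = 2.42 − 2.886 = -0.466
r = [ClCH2COO-]/[ClCH2COOH] = 10^(-0.466) = 0.342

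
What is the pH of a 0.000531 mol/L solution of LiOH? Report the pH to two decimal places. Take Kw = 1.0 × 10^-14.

pH = 10.73

LiOH is a strong base; [OH-] = 0.000531 M.
pOH = -log(0.000531) = 3.27
pH = 14.00 - 3.27 = 10.73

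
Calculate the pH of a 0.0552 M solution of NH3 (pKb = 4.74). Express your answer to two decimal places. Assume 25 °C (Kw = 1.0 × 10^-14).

NH3 + H2O ⇌ NH4+ + OH-
Kb = 10^(−4.74) = 1.82 × 10^-5
From the ICE table, Kb = x²/(0.0552 − x) = 1.82 × 10^-5.
Assume x ≪ 0.0552: x ≈ √(1.82 × 10^-5 × 0.0552) = 1.00 × 10^-3 M
Check: 1.8% ionized — well under 5%, approximation valid.
pOH = −log(1.00 × 10^-3) = 3.00; pH = 14.00 − 3.00 = 11.00

pH = 11.00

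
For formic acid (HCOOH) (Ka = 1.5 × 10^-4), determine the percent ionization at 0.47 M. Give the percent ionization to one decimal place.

1.8%

HCOOH ⇌ HCOO- + H+; let x = [H+] at equilibrium.
x ≈ √(Ka·C₀) = √(1.5 × 10^-4 × 0.47) = 8.40 × 10^-3 M
% ionization = x/C₀ × 100% = 8.40 × 10^-3/0.47 × 100% = 1.8%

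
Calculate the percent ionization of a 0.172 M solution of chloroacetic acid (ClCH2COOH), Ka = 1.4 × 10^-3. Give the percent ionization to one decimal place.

ClCH2COOH ⇌ ClCH2COO- + H+; let x = [H+] at equilibrium.
Ka = x²/(C₀ − x); solving the quadratic gives x = 1.48 × 10^-2 M.
Fraction ionized = 1.48 × 10^-2 / 0.172 = 0.0860 → 8.6%

8.6%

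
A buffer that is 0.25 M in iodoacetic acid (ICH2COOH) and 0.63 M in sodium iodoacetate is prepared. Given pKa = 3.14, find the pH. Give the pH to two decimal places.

pH = 3.54

Henderson–Hasselbalch: pH = pKa + log([ICH2COO-]/[ICH2COOH]) = 3.14 + log(0.63/0.25)
pH = 3.14 + (+0.401) = 3.54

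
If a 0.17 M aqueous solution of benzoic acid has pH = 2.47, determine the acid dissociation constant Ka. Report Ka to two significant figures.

[H+] = 10^(-2.47) = 3.39 × 10^-3 M
At equilibrium [HA] = 0.17 − 3.39 × 10^-3 = 1.67 × 10^-1 M
Ka = [H+][A-]/[HA] = (3.39 × 10^-3)² / 1.67 × 10^-1 = 6.9 × 10^-5

Ka = 6.9 × 10^-5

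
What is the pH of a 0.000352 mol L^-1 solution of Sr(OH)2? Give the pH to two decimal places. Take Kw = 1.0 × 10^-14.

pH = 10.85

Sr(OH)2 is a strong base (each formula unit releases 2 OH-); [OH-] = 0.000704 M.
pOH = -log(0.000704) = 3.15
pH = 14.00 - 3.15 = 10.85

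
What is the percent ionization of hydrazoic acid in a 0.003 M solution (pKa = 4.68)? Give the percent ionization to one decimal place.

8.0%

HN3 ⇌ N3- + H+; let x = [H+] at equilibrium.
Ka = 10^(−4.68) = 2.09 × 10^-5
Solve x² + 2.09e-05x − 6.27e-08 = 0 → x = 2.40 × 10^-4 M
% ionization = x/C₀ × 100% = 2.40 × 10^-4/0.003 × 100% = 8.0%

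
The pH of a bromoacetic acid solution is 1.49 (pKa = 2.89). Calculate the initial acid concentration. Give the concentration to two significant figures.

[H+] = 10^(-1.49) = 3.24 × 10^-2 M = x
Ka = 10^(−2.89) = 1.29 × 10^-3
Ka = x²/(C₀ − x) ⇒ C₀ = x + x²/Ka
C₀ = 3.24 × 10^-2 + (3.24 × 10^-2)²/(1.29 × 10^-3) = 8.46 × 10^-1 M

C₀ = 8.5 × 10^-1 M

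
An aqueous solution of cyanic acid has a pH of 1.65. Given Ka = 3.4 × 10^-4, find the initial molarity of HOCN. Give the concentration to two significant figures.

C₀ = 1.5 M

[H+] = 10^(-1.65) = 2.24 × 10^-2 M = x
Ka = x²/(C₀ − x) ⇒ C₀ = x + x²/Ka
C₀ = 2.24 × 10^-2 + (2.24 × 10^-2)²/(3.4 × 10^-4) = 1.50 M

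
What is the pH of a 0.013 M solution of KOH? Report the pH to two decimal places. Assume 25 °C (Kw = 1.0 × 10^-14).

KOH is a strong base; [OH-] = 0.013 M.
pOH = -log(0.013) = 1.89
pH = 14.00 - 1.89 = 12.11

pH = 12.11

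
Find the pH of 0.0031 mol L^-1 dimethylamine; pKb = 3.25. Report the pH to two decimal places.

pH = 11.03

(CH3)2NH + H2O ⇌ (CH3)2NH2+ + OH-
Kb = 10^(−3.25) = 5.62 × 10^-4
From the ICE table, Kb = x²/(0.0031 − x) = 5.62 × 10^-4.
The 5% rule fails; solving x² + Kb·x − Kb·C₀ = 0 exactly:
x = [−0.000562 + √(0.000562² + 6.97e-06)]/2 = 1.07 × 10^-3 M
pOH = −log(1.07 × 10^-3) = 2.97; pH = 14.00 − 2.97 = 11.03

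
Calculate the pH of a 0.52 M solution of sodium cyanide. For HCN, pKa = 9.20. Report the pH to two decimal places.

CN- is the conjugate base of the weak acid HCN.
Ka = 10^(−9.20) = 6.31 × 10^-10
Kb = Kw/Ka = 1.0×10^-14 / 6.31 × 10^-10 = 1.58 × 10^-5
Kb = x²/(0.52 − x) = 1.58 × 10^-5
Since Kb ≪ C₀, x ≈ √(Kb·C₀) = 2.87 × 10^-3 M.
Check: 0.55% ionized — well under 5%, approximation valid.
pOH = −log(2.87 × 10^-3) = 2.54; pH = 14.00 − 2.54 = 11.46

pH = 11.46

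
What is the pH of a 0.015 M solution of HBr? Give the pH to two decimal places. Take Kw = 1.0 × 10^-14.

pH = 1.82

HBr is a strong acid and dissociates completely, so [H+] = 0.015 M.
pH = -log(0.015) = 1.82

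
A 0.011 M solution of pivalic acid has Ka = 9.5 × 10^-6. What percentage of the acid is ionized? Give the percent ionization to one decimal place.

2.9%

(CH3)3CCOOH ⇌ (CH3)3CCOO- + H+; let x = [H+] at equilibrium.
x ≈ √(Ka·C₀) = √(9.5 × 10^-6 × 0.011) = 3.23 × 10^-4 M
Fraction ionized = 3.23 × 10^-4 / 0.011 = 0.0294 → 2.9%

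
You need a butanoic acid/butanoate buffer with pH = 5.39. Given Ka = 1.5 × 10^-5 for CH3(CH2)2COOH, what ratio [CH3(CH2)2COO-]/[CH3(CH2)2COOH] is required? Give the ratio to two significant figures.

pKa = -log(1.5 × 10^-5) = 4.824
pH = pKa + log(r) ⇒ log(r) = 5.39 − 4.824 = +0.566
r = [CH3(CH2)2COO-]/[CH3(CH2)2COOH] = 10^(+0.566) = 3.68

ratio = 3.7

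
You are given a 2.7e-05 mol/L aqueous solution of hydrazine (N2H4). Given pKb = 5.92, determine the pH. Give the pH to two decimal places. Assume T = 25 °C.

pH = 8.71

N2H4 + H2O ⇌ N2H5+ + OH-
Kb = 10^(−5.92) = 1.20 × 10^-6
Let x = [OH-] at equilibrium. Kb = x²/(2.7e-05 − x).
The 5% rule fails; solving x² + Kb·x − Kb·C₀ = 0 exactly:
x = [−1.2e-06 + √(1.2e-06² + 1.3e-10)]/2 = 5.12 × 10^-6 M
pOH = 5.29, so pH = 14.00 − pOH = 8.71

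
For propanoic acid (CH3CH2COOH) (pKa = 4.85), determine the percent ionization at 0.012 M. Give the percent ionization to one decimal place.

CH3CH2COOH ⇌ CH3CH2COO- + H+; let x = [H+] at equilibrium.
Ka = 10^(−4.85) = 1.41 × 10^-5
x ≈ √(Ka·C₀) = √(1.41 × 10^-5 × 0.012) = 4.11 × 10^-4 M
Fraction ionized = 4.11 × 10^-4 / 0.012 = 0.0343 → 3.4%

3.4%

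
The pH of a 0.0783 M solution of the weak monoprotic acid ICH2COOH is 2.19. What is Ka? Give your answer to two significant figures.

Ka = 5.8 × 10^-4

[H+] = 10^(-2.19) = 6.46 × 10^-3 M
At equilibrium [HA] = 0.0783 − 6.46 × 10^-3 = 7.18 × 10^-2 M
Ka = [H+][A-]/[HA] = (6.46 × 10^-3)² / 7.18 × 10^-2 = 5.8 × 10^-4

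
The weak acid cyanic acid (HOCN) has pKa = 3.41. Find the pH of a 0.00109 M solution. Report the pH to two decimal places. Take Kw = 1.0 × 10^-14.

HOCN ⇌ OCN- + H+
Ka = 10^(−3.41) = 3.89 × 10^-4
Ka = x²/(0.00109 − x) = 3.89 × 10^-4
x is not negligible relative to C₀; solve x² + 0.000389·x − 4.24e-07 = 0.
x = (−Ka + √(Ka² + 4·Ka·C₀))/2 = 4.85 × 10^-4 M
pH = −log[H+] = −log(4.85 × 10^-4) = 3.31

pH = 3.31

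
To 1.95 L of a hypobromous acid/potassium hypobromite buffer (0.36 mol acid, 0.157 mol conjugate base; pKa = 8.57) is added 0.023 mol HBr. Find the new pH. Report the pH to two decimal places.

After neutralization: n(HOBr) = 0.383 mol, n(OBr-) = 0.134 mol.
pH = pKa + log(n_OBr-/n_HOBr) = 8.57 + log(0.134/0.383) = 8.57 + (-0.456)

pH = 8.11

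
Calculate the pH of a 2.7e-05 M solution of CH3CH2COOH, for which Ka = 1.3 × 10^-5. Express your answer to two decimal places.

pH = 4.88

CH3CH2COOH ⇌ CH3CH2COO- + H+
From the ICE table, Ka = x²/(2.7e-05 − x) = 1.3 × 10^-5.
x is not negligible relative to C₀; solve x² + 1.3e-05·x − 3.51e-10 = 0.
x = [−1.3e-05 + √(1.3e-05² + 1.4e-09)]/2 = 1.33 × 10^-5 M
pH = −log(1.33 × 10^-5) = 4.88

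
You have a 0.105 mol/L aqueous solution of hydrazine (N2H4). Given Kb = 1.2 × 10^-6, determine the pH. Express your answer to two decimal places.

N2H4 + H2O ⇌ N2H5+ + OH-
Kb = [OH-]²/(0.105 − [OH-]) = 1.2 × 10^-6
Since Kb ≪ C₀, [OH-] ≈ √(Kb·C₀) = 3.55 × 10^-4 M.
Check: 0.34% ionized — well under 5%, approximation valid.
pOH = 3.45, so pH = 14.00 − pOH = 10.55

pH = 10.55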